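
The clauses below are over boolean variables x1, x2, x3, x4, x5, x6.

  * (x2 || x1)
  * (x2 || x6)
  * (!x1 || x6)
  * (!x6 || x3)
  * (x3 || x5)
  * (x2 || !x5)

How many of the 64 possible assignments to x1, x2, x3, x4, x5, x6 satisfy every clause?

Case analysis on x2 and x6:
  x2=T, x6=T: forces x3=T; x1, x4, x5 free → 2^3 = 8.
  x2=T, x6=F: x4 free; 3 ways for (x1,x3,x5) × 2^1 = 6.
  x2=F, x6=T: remaining (x1,x3,x4,x5) ∈ {(T,T,F,F); (T,T,T,F)} — 2.
  x2=F, x6=F: a clause becomes empty — 0.
Total: 8 + 6 + 2 + 0 = 16.

16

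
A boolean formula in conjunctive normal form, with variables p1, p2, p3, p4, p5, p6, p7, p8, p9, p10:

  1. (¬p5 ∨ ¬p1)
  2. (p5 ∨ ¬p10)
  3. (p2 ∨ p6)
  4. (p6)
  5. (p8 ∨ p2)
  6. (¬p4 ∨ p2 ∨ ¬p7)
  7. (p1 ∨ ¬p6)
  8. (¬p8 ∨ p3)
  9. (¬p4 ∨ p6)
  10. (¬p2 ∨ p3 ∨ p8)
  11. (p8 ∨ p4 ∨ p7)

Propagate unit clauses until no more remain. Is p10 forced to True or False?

(p6) is a unit clause: p6 = True.
(p1 ∨ ¬p6): since p6 = True, the clause reduces to (p1). p1 = True.
(¬p1 ∨ ¬p5): since p1 = True, the clause reduces to (¬p5). p5 = False.
From (p5 ∨ ¬p10) and p5 = False: p10 = False.

False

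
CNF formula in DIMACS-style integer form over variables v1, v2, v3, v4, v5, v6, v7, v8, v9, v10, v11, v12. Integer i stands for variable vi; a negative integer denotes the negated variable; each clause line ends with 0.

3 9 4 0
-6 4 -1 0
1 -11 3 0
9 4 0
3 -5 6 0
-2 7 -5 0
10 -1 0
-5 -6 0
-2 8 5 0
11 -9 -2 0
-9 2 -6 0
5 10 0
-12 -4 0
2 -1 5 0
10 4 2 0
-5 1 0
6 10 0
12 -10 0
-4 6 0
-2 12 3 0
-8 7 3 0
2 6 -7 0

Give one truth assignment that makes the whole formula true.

v1=False, v2=False, v3=True, v4=False, v5=False, v6=False, v7=False, v8=True, v9=True, v10=True, v11=True, v12=True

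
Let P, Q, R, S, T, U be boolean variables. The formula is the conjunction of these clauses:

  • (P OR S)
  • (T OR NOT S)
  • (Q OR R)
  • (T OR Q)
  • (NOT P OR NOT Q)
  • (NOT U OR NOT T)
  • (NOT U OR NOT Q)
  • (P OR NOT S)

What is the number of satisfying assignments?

2

The models are:
  P=1 Q=0 R=1 S=0 T=1 U=0
  P=1 Q=0 R=1 S=1 T=1 U=0
Count: 2.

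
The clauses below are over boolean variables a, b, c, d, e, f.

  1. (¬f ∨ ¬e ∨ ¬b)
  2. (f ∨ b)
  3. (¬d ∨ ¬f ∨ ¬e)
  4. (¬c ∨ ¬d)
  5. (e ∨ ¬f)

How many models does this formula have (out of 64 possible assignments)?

16

Split on f, then e.
  f=1, e=1: remaining (a,b,c,d) ∈ {(0,0,0,0); (0,0,1,0); (1,0,0,0); (1,0,1,0)} — 4.
  f=1, e=0: a clause becomes empty — 0.
  f=0, e=1: a free; 3 ways for (b,c,d) × 2^1 = 6.
  f=0, e=0: a free; 3 ways for (b,c,d) × 2^1 = 6.
Total: 4 + 0 + 6 + 6 = 16.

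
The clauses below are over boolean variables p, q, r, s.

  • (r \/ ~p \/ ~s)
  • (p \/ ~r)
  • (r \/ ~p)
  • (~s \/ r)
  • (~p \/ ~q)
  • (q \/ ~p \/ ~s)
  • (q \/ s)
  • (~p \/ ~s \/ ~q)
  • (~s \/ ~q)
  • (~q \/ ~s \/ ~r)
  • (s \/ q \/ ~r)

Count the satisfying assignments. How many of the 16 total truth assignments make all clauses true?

The models are:
  p=F q=T r=F s=F
Count: 1.

1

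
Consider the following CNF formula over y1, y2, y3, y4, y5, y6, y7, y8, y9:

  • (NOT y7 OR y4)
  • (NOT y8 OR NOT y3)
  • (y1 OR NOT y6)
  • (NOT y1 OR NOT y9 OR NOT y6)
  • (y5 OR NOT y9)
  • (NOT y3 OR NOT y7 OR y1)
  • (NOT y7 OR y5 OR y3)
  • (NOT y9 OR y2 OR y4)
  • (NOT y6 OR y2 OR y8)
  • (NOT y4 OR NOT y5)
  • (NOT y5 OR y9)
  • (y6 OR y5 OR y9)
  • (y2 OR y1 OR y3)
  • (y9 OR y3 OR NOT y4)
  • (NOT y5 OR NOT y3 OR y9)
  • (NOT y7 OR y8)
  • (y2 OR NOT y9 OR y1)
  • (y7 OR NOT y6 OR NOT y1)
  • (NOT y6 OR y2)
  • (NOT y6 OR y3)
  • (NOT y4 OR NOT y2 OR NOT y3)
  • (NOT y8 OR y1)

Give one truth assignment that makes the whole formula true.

Set y1 = False and propagate.
  then y6 is forced to False.
  then y8 is forced to False.
  then y7 is forced to False.
Try y2 = True.
The remaining clauses are satisfied by y3 = True, y4 = False, y5 = True, y9 = True.
Every clause has at least one true literal under this assignment.

y1=False  y2=True  y3=True  y4=False  y5=True  y6=False  y7=False  y8=False  y9=True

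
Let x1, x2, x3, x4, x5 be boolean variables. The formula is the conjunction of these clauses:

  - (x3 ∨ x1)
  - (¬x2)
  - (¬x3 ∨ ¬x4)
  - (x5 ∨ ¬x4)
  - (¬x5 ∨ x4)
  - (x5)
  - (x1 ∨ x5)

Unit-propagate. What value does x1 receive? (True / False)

(¬x2) is a unit clause: x2 = False.
(x5) is a unit clause: x5 = True.
From (x4 ∨ ¬x5) and x5 = True: x4 = True.
(¬x3 ∨ ¬x4) with x4 = True leaves only ¬x3, so x3 = False.
In (x1 ∨ x3), x3 is now false; x1 must hold, so x1 = True.

True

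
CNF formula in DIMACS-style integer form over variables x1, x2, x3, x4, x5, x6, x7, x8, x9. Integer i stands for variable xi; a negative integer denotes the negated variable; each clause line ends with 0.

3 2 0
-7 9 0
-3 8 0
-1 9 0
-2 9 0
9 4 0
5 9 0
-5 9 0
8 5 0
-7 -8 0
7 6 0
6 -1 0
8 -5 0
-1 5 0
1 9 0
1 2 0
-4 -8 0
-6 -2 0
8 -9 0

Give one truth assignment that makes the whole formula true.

Branch on x1: take x1 = True.
  then x9 is forced to True.
  then x6 is forced to True.
  then x5 is forced to True.
  then x8 is forced to True.
  then x7 is forced to False.
  then x4 is forced to False.
  then x2 is forced to False.
  then x3 is forced to True.
Check each clause:
  1. (x3 | x2) — x3 is true.
  2. (x9 | ~x7) — ~x7 is true.
  3. (~x3 | x8) — x8 is true.
  4. (x9 | ~x1) — x9 is true.
  5. (~x2 | x9) — x9 is true.
  6. (x4 | x9) — x9 is true.
  7. (x5 | x9) — x9 is true.
  8. (x9 | ~x5) — x9 is true.
  9. (x8 | x5) — x8 is true.
  10. (~x7 | ~x8) — ~x7 is true.
  11. (x7 | x6) — x6 is true.
  12. (~x1 | x6) — x6 is true.
  13. (~x5 | x8) — x8 is true.
  14. (x5 | ~x1) — x5 is true.
  15. (x1 | x9) — x9 is true.
  16. (x1 | x2) — x1 is true.
  17. (~x8 | ~x4) — ~x4 is true.
  18. (~x2 | ~x6) — ~x2 is true.
  19. (x8 | ~x9) — x8 is true.

x1=True, x2=False, x3=True, x4=False, x5=True, x6=True, x7=False, x8=True, x9=True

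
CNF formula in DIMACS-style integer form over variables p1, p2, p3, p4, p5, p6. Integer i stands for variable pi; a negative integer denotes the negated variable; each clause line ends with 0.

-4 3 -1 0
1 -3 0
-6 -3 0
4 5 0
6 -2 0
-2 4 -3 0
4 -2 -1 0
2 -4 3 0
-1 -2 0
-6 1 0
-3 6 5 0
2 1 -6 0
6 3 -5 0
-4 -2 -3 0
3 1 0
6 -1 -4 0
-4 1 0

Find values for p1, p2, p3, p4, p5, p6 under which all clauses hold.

Branch on p1: take p1 = True.
  then p2 is forced to False.
Branch on p3: take p3 = True.
  then p6 is forced to False.
  then p5 is forced to True.
  then p4 is forced to False.

p1=True, p2=False, p3=True, p4=False, p5=True, p6=False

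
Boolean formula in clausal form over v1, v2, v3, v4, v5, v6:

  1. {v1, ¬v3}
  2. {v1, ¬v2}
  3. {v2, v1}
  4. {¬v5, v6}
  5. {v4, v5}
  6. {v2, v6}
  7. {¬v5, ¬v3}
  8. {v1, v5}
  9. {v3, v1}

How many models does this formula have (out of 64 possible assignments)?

10

Case analysis on v1 and v5:
  v1=T, v5=T: remaining (v2,v3,v4,v6) ∈ {(F,F,F,T); (F,F,T,T); (T,F,F,T); (T,F,T,T)} — 4.
  v1=T, v5=F: v3 free; 3 ways for (v2,v4,v6) × 2^1 = 6.
  v1=F, v5=T: a clause becomes empty — 0.
  v1=F, v5=F: a clause becomes empty — 0.
Total: 4 + 6 + 0 + 0 = 10.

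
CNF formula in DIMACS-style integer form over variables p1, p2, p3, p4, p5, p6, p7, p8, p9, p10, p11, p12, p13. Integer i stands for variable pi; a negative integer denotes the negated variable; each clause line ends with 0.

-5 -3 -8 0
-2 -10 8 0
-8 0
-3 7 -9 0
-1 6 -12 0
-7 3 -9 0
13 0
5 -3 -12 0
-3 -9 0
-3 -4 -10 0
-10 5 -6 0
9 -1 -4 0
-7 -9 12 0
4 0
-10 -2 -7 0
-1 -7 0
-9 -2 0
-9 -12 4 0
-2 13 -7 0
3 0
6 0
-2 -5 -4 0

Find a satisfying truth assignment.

p1 = F, p2 = F, p3 = T, p4 = T, p5 = T, p6 = T, p7 = F, p8 = F, p9 = F, p10 = F, p11 = F, p12 = T, p13 = T

Unit propagation: (~p8) forces p8 = False.
Unit propagation: (p13) forces p13 = True.
(p4) is a unit clause, so p4 = True.
(p3) is a unit clause, so p3 = True.
The clause (~p9) is unit: p9 must be False.
The clause (~p10) is unit: p10 must be False.
(~p1) is a unit clause, so p1 = False.
(p6) is a unit clause, so p6 = True.
p2 occurs only negated in the remaining clauses — set p2 = False.
Set p5 = True and propagate.
p7, p11, p12 are now unconstrained; take p7 = False, p11 = False, p12 = True.
Every clause has at least one true literal under this assignment.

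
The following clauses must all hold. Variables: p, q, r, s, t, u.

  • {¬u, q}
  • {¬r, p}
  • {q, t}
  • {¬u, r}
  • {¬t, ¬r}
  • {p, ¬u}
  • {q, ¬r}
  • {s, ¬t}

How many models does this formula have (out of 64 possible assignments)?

Split on r, then q.
  r=T, q=T: remaining (p,s,t,u) ∈ {(T,F,F,F); (T,F,F,T); (T,T,F,F); (T,T,F,T)} — 4.
  r=T, q=F: a clause becomes empty — 0.
  r=F, q=T: p free; 3 ways for (s,t,u) × 2^1 = 6.
  r=F, q=F: remaining (p,s,t,u) ∈ {(F,T,T,F); (T,T,T,F)} — 2.
Total: 4 + 0 + 6 + 2 = 12.

12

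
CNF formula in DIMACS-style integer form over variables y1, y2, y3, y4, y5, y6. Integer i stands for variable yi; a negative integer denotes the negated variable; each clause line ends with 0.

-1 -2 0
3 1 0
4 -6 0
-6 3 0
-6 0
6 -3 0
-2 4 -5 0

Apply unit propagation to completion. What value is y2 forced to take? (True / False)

False

(¬y6) is a unit clause: y6 = False.
(y6 ∨ ¬y3): since y6 = False, the clause reduces to (¬y3). y3 = False.
From (y3 ∨ y1) and y3 = False: y1 = True.
(¬y2 ∨ ¬y1) with y1 = True leaves only ¬y2, so y2 = False.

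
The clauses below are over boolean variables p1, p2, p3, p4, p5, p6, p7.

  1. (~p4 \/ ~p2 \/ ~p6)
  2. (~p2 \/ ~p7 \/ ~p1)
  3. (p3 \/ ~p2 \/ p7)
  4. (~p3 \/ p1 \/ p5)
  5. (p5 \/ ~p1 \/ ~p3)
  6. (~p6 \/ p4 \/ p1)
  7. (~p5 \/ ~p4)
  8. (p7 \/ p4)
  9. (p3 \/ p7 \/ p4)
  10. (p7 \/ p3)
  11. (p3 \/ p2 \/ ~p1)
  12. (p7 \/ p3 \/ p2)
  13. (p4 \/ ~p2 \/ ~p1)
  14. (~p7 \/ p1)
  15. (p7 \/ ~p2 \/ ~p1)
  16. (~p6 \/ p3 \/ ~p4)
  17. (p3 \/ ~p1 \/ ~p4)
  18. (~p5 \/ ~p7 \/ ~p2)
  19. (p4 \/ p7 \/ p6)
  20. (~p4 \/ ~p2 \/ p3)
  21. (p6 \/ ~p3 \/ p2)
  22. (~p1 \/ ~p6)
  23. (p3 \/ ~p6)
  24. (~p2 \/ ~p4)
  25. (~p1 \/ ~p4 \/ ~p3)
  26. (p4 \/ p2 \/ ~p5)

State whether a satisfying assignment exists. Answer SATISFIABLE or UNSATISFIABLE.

UNSATISFIABLE

p3 = True:
  p1 = True:
    propagation gives p5=True, p4=False, p7=True, p2=False; an empty clause results — contradiction.
  p1 = False:
    propagation gives p5=True, p4=False, p6=False, p7=True; an empty clause results — contradiction.
p3 = False:
  propagation gives p7=True, p1=True, p2=False; an empty clause results — contradiction.
Every branch closes, so no satisfying assignment exists.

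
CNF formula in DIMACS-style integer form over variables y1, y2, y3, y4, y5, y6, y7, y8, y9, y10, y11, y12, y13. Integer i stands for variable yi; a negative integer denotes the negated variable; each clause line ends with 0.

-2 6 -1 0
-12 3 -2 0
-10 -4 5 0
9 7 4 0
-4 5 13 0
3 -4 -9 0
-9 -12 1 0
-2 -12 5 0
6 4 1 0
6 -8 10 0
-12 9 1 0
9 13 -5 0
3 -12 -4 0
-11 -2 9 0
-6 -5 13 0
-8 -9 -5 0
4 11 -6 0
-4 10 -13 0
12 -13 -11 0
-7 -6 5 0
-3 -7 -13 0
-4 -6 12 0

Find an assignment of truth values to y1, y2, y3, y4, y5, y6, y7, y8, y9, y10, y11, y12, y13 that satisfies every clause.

y1 = 1  y2 = 0  y3 = 0  y4 = 0  y5 = 0  y6 = 0  y7 = 1  y8 = 0  y9 = 1  y10 = 1  y11 = 0  y12 = 1  y13 = 1

Check each clause:
  1. (NOT y2 OR NOT y1 OR y6) — NOT y2 is true.
  2. (y3 OR NOT y12 OR NOT y2) — NOT y2 is true.
  3. (NOT y10 OR y5 OR NOT y4) — NOT y4 is true.
  4. (y7 OR y4 OR y9) — y9 is true.
  5. (NOT y4 OR y13 OR y5) — y13 is true.
  6. (NOT y9 OR NOT y4 OR y3) — NOT y4 is true.
  7. (y1 OR NOT y9 OR NOT y12) — y1 is true.
  8. (y5 OR NOT y12 OR NOT y2) — NOT y2 is true.
  9. (y4 OR y6 OR y1) — y1 is true.
  10. (y6 OR NOT y8 OR y10) — NOT y8 is true.
  11. (y9 OR y1 OR NOT y12) — y9 is true.
  12. (y13 OR NOT y5 OR y9) — y9 is true.
  13. (y3 OR NOT y4 OR NOT y12) — NOT y4 is true.
  14. (y9 OR NOT y11 OR NOT y2) — y9 is true.
  15. (NOT y5 OR y13 OR NOT y6) — NOT y6 is true.
  16. (NOT y9 OR NOT y8 OR NOT y5) — NOT y8 is true.
  17. (NOT y6 OR y4 OR y11) — NOT y6 is true.
  18. (y10 OR NOT y4 OR NOT y13) — y10 is true.
  19. (NOT y11 OR y12 OR NOT y13) — y12 is true.
  20. (NOT y6 OR y5 OR NOT y7) — NOT y6 is true.
  21. (NOT y7 OR NOT y3 OR NOT y13) — NOT y3 is true.
  22. (NOT y4 OR NOT y6 OR y12) — NOT y6 is true.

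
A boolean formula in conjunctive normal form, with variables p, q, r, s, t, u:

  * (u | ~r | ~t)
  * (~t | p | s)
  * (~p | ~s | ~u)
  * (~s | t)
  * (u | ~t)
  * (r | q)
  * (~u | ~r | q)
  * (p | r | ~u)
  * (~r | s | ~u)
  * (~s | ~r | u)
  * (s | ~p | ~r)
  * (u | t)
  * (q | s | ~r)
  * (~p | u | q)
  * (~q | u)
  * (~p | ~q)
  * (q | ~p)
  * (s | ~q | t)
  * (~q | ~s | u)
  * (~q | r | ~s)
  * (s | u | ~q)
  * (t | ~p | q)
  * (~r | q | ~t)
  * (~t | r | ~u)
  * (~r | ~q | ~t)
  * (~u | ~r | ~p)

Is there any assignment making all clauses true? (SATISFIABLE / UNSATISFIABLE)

UNSATISFIABLE

q = True:
  propagation gives u=True, p=False, r=True, s=True; an empty clause results — contradiction.
q = False:
  propagation gives r=True, u=False, t=False; an empty clause results — contradiction.
Every branch closes, so no satisfying assignment exists.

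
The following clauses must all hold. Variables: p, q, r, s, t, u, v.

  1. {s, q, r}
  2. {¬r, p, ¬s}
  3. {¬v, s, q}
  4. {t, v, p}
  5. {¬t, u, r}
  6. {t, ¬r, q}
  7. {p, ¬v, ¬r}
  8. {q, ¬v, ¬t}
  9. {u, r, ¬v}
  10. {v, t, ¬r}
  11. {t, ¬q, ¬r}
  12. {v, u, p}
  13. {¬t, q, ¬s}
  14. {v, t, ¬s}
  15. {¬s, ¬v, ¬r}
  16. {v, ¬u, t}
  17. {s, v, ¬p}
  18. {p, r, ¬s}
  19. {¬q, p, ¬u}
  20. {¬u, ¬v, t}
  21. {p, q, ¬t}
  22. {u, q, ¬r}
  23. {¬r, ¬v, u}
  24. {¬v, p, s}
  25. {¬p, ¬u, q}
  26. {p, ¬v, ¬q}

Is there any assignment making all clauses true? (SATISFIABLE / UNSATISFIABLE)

Try p = True.
Branch on q: take q = True.
Set r = False and propagate.
For the remaining variables, s = True, t = True, u = True, v = False works.
So p=T, q=T, r=F, s=T, t=T, u=T, v=F is a satisfying assignment.

SATISFIABLE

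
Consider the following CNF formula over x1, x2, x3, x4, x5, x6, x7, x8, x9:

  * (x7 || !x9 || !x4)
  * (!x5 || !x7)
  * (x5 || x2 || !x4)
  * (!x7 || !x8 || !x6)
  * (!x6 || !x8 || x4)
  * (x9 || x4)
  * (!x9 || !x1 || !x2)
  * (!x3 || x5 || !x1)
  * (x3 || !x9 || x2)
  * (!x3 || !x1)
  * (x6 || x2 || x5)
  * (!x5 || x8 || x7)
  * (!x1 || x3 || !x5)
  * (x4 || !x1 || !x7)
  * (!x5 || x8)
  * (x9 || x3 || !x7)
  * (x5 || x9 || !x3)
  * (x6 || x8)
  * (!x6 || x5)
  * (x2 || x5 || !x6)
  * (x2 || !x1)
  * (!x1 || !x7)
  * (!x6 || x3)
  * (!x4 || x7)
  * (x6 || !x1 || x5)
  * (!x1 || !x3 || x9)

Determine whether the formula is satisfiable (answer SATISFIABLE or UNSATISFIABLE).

Pure literal: x1 appears only negated; assign x1 = False.
Try x2 = True.
Try x3 = True.
The remaining clauses are satisfied by x4 = False, x5 = False, x6 = False, x7 = False, x8 = True, x9 = True.
Every clause has at least one true literal under this assignment.
So x1=0, x2=1, x3=1, x4=0, x5=0, x6=0, x7=0, x8=1, x9=1 is a satisfying assignment.

SATISFIABLE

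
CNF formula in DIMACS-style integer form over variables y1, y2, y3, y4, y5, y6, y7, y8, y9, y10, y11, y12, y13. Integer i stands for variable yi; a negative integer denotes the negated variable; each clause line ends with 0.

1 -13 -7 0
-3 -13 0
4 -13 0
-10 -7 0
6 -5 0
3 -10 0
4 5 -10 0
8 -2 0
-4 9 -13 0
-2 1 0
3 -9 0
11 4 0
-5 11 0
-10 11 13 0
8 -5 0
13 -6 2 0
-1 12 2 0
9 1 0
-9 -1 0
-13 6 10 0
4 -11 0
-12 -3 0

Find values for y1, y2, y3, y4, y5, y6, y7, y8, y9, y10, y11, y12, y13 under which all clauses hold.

y1 = T  y2 = T  y3 = T  y4 = T  y5 = F  y6 = F  y7 = F  y8 = T  y9 = F  y10 = F  y11 = T  y12 = F  y13 = F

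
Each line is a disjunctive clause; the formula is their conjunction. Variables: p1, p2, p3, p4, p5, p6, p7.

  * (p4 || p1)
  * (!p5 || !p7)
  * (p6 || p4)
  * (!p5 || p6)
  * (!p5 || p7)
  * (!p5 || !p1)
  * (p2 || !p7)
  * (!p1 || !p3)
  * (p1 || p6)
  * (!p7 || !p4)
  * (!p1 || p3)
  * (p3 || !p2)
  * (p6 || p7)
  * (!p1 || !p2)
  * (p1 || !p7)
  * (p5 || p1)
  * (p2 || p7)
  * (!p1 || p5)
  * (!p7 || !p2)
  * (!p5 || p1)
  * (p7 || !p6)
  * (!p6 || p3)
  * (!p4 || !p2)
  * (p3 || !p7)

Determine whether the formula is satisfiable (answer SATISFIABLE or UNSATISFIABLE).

p1 = True:
  propagation gives p5=False; an empty clause results — contradiction.
p1 = False:
  propagation gives p4=True, p6=True, p7=False; an empty clause results — contradiction.
Every branch closes, so no satisfying assignment exists.

UNSATISFIABLE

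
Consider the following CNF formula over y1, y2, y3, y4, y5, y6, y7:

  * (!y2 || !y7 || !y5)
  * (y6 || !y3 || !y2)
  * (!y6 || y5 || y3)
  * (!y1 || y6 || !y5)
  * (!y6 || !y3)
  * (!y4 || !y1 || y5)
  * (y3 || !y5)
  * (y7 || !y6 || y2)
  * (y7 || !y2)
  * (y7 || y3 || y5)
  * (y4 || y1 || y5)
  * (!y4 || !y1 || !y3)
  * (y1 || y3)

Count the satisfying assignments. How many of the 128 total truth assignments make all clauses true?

10

Case analysis on y3 and y5:
  y3=1, y5=1: remaining (y1,y2,y4,y6,y7) ∈ {(0,0,0,0,0); (0,0,0,0,1); (0,0,1,0,0); (0,0,1,0,1)} — 4.
  y3=1, y5=0: remaining (y1,y2,y4,y6,y7) ∈ {(0,0,1,0,0); (0,0,1,0,1); (1,0,0,0,0); (1,0,0,0,1)} — 4.
  y3=0, y5=1: a clause becomes empty — 0.
  y3=0, y5=0: remaining (y1,y2,y4,y6,y7) ∈ {(1,0,0,0,1); (1,1,0,0,1)} — 2.
Total: 4 + 4 + 0 + 2 = 10.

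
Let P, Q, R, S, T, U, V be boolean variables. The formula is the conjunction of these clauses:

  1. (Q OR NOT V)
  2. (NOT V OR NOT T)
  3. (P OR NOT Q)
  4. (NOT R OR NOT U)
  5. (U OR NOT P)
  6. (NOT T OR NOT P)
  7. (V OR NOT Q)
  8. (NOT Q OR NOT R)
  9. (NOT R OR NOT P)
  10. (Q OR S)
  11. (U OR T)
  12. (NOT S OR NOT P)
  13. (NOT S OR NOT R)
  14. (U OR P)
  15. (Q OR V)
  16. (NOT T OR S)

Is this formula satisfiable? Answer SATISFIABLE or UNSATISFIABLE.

R occurs only negated in the remaining clauses — set R = False.
Set P = True and propagate.
  then U is forced to True.
  then T is forced to False.
  then S is forced to False.
  then Q is forced to True.
  then V is forced to True.
Every clause has at least one true literal under this assignment.
So P=1, Q=1, R=0, S=0, T=0, U=1, V=1 is a satisfying assignment.

SATISFIABLE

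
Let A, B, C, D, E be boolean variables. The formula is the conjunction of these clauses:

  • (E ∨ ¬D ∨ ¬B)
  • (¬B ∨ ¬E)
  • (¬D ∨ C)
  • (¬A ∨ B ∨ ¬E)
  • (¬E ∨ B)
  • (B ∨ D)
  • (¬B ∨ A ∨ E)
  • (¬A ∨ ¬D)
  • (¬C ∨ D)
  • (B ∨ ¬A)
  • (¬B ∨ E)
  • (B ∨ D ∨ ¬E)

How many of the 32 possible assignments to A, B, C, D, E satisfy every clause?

Satisfying assignments:
  A=F B=F C=T D=T E=F
That's 1 in total.

1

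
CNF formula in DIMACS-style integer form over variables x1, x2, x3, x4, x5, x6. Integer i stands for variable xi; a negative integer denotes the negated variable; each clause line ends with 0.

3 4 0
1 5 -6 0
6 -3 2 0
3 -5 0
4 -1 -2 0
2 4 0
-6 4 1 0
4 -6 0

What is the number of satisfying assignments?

Split on x4, then x6.
  x4=1, x6=1: x2 free; 4 ways for (x1,x3,x5) × 2^1 = 8.
  x4=1, x6=0: x1 free; 4 ways for (x2,x3,x5) × 2^1 = 8.
  x4=0, x6=1: a clause becomes empty — 0.
  x4=0, x6=0: remaining (x1,x2,x3,x5) ∈ {(0,1,1,0); (0,1,1,1)} — 2.
Total: 8 + 8 + 0 + 2 = 18.

18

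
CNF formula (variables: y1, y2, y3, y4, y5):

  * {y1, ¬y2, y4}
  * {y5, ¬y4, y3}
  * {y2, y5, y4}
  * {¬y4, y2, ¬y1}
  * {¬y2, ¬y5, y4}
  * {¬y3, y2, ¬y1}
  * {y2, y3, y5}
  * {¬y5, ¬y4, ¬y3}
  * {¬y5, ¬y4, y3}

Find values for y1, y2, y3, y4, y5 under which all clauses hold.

Set y1 = True and propagate.
Try y2 = True.
Try y3 = True.
The remaining clauses are satisfied by y4 = True, y5 = False.

y1=True, y2=True, y3=True, y4=True, y5=False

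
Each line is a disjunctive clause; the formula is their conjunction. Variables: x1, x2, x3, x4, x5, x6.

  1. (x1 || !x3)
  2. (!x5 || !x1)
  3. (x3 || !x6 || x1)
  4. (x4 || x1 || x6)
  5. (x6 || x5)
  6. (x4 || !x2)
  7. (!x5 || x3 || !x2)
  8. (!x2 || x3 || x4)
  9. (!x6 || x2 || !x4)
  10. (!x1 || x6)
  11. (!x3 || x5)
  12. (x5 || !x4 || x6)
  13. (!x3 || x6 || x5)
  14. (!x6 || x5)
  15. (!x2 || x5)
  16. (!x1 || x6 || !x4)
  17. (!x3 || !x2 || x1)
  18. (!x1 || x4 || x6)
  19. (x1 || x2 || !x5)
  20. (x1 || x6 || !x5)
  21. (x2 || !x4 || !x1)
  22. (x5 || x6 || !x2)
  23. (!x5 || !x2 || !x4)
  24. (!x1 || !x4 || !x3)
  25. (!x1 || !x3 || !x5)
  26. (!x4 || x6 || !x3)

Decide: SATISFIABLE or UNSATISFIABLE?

x1 = True:
  propagation gives x5=False, x6=True; an empty clause results — contradiction.
x1 = False:
  propagation gives x3=False, x6=False, x4=True, x5=True; an empty clause results — contradiction.
Every branch closes, so no satisfying assignment exists.

UNSATISFIABLE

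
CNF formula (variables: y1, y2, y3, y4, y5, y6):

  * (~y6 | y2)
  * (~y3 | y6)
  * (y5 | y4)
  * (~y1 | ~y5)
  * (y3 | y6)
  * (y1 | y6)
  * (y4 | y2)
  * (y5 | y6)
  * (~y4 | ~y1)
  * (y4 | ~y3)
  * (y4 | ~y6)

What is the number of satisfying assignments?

4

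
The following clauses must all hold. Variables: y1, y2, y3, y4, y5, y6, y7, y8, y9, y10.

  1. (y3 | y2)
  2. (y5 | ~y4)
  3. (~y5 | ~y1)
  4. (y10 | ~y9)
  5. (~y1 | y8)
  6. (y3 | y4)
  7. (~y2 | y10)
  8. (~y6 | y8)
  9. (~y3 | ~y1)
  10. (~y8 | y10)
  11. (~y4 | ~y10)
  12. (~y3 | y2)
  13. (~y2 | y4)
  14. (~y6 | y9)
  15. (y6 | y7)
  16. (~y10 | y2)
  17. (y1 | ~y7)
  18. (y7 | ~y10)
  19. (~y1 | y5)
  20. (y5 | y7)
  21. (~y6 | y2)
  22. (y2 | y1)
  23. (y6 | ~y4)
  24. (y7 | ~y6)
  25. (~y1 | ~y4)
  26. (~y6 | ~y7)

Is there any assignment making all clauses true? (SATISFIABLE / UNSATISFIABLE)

UNSATISFIABLE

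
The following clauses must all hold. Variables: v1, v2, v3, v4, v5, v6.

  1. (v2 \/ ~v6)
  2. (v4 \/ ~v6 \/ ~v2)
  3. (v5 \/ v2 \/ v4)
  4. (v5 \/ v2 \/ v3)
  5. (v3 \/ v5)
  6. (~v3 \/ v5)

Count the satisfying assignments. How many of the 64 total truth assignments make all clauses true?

20

Split on v2, then v5.
  v2=T, v5=T: v1, v3 free; 3 ways for (v4,v6) × 2^2 = 12.
  v2=T, v5=F: a clause becomes empty — 0.
  v2=F, v5=T: forces v6=F; v1, v3, v4 free → 2^3 = 8.
  v2=F, v5=F: a clause becomes empty — 0.
Total: 12 + 0 + 8 + 0 = 20.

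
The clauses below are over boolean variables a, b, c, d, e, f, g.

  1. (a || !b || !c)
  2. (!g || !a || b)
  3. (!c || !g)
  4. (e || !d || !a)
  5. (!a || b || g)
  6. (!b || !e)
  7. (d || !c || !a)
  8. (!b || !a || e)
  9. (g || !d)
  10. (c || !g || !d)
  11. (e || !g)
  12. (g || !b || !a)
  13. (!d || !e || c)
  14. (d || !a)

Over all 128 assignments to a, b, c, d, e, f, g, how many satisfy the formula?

12

Case analysis on a and g:
  a=T, g=T: a clause becomes empty — 0.
  a=T, g=F: a clause becomes empty — 0.
  a=F, g=T: remaining (b,c,d,e,f) ∈ {(F,F,F,T,F); (F,F,F,T,T)} — 2.
  a=F, g=F: f free; 5 ways for (b,c,d,e) × 2^1 = 10.
Total: 0 + 0 + 2 + 10 = 12.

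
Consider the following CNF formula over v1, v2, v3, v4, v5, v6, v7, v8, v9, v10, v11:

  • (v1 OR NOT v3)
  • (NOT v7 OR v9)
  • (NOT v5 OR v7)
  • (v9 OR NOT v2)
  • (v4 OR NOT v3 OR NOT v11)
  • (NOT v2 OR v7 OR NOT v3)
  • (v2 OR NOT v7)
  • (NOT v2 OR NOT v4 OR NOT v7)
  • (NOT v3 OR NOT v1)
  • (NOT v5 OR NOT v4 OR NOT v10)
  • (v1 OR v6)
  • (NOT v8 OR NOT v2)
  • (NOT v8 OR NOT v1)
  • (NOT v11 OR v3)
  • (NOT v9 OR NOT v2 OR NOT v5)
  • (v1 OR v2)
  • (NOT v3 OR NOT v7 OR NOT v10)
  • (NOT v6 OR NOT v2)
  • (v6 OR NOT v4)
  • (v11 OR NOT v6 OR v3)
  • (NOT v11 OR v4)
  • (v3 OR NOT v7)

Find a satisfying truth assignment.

v1 = True  v2 = False  v3 = False  v4 = False  v5 = False  v6 = False  v7 = False  v8 = False  v9 = True  v10 = False  v11 = False

Check each clause:
  1. (NOT v3 OR v1) — v1 is true.
  2. (v9 OR NOT v7) — NOT v7 is true.
  3. (NOT v5 OR v7) — NOT v5 is true.
  4. (v9 OR NOT v2) — v9 is true.
  5. (NOT v3 OR v4 OR NOT v11) — NOT v11 is true.
  6. (v7 OR NOT v3 OR NOT v2) — NOT v3 is true.
  7. (NOT v7 OR v2) — NOT v7 is true.
  8. (NOT v7 OR NOT v2 OR NOT v4) — NOT v7 is true.
  9. (NOT v3 OR NOT v1) — NOT v3 is true.
  10. (NOT v4 OR NOT v10 OR NOT v5) — NOT v5 is true.
  11. (v6 OR v1) — v1 is true.
  12. (NOT v8 OR NOT v2) — NOT v8 is true.
  13. (NOT v1 OR NOT v8) — NOT v8 is true.
  14. (NOT v11 OR v3) — NOT v11 is true.
  15. (NOT v2 OR NOT v5 OR NOT v9) — NOT v5 is true.
  16. (v1 OR v2) — v1 is true.
  17. (NOT v3 OR NOT v10 OR NOT v7) — NOT v7 is true.
  18. (NOT v6 OR NOT v2) — NOT v6 is true.
  19. (v6 OR NOT v4) — NOT v4 is true.
  20. (NOT v6 OR v3 OR v11) — NOT v6 is true.
  21. (v4 OR NOT v11) — NOT v11 is true.
  22. (v3 OR NOT v7) — NOT v7 is true.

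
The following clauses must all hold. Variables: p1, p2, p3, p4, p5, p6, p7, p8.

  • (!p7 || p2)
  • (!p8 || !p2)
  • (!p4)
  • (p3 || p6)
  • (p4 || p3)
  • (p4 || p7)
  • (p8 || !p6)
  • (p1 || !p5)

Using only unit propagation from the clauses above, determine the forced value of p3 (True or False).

True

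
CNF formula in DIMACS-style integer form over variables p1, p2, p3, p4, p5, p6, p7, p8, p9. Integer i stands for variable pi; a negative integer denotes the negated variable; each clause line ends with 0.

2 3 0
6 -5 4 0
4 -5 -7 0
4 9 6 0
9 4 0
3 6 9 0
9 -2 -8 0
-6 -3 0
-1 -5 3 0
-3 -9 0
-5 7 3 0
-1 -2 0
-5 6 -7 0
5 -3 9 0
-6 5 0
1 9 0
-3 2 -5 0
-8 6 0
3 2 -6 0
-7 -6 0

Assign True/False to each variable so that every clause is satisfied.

p4 occurs only positively in the remaining clauses — set p4 = True.
p8 occurs only negated in the remaining clauses — set p8 = False.
Set p1 = False and propagate.
  then p9 is forced to True.
  then p3 is forced to False.
  then p2 is forced to True.
The remaining clauses are satisfied by p5 = False, p6 = False, p7 = True.

p1=False, p2=True, p3=False, p4=True, p5=False, p6=False, p7=True, p8=False, p9=True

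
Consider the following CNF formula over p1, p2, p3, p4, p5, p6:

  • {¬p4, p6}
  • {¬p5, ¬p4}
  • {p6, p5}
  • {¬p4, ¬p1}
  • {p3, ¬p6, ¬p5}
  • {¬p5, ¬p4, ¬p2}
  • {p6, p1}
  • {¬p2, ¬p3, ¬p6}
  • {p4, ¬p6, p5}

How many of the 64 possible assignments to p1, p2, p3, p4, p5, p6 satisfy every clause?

Case analysis on p6 and p4:
  p6=T, p4=T: remaining (p1,p2,p3,p5) ∈ {(F,F,F,F); (F,F,T,F); (F,T,F,F)} — 3.
  p6=T, p4=F: remaining (p1,p2,p3,p5) ∈ {(F,F,T,T); (T,F,T,T)} — 2.
  p6=F, p4=T: a clause becomes empty — 0.
  p6=F, p4=F: remaining (p1,p2,p3,p5) ∈ {(T,F,F,T); (T,F,T,T); (T,T,F,T); (T,T,T,T)} — 4.
Total: 3 + 2 + 0 + 4 = 9.

9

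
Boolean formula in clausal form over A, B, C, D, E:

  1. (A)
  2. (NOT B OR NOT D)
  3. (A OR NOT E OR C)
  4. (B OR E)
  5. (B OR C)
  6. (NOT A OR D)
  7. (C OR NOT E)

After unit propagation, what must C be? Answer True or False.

Unit clause (A) sets A = True.
In (NOT A OR D), NOT A is now false; D must hold, so D = True.
(NOT B OR NOT D) with D = True leaves only NOT B, so B = False.
In (B OR E), B is now false; E must hold, so E = True.
In (B OR C), B is now false; C must hold, so C = True.

True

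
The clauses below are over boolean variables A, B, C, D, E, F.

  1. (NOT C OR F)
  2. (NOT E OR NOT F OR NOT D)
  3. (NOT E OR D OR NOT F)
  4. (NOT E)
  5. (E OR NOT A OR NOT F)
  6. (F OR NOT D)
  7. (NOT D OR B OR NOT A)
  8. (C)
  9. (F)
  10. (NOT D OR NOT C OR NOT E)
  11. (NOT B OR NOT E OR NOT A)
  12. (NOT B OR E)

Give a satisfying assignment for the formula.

The clause (NOT E) is unit: E must be False.
The clause (C) is unit: C must be True.
Unit propagation: (F) forces F = True.
Unit propagation: (NOT A) forces A = False.
(NOT B) is a unit clause, so B = False.
D is now unconstrained; take D = False.
Every clause has at least one true literal under this assignment.

A=F  B=F  C=T  D=F  E=F  F=T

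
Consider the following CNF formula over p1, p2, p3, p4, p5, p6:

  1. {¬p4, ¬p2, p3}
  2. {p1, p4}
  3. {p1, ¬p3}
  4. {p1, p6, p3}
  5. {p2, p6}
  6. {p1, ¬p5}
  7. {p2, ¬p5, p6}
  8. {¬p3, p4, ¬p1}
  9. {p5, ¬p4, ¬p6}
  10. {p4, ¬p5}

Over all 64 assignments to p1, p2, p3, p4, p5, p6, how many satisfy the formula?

8

Case analysis on p1 and p4:
  p1=1, p4=1: 5 of the 16 assignments to (p2,p3,p5,p6) work.
  p1=1, p4=0: remaining (p2,p3,p5,p6) ∈ {(0,0,0,1); (1,0,0,0); (1,0,0,1)} — 3.
  p1=0, p4=1: a clause becomes empty — 0.
  p1=0, p4=0: a clause becomes empty — 0.
Total: 5 + 3 + 0 + 0 = 8.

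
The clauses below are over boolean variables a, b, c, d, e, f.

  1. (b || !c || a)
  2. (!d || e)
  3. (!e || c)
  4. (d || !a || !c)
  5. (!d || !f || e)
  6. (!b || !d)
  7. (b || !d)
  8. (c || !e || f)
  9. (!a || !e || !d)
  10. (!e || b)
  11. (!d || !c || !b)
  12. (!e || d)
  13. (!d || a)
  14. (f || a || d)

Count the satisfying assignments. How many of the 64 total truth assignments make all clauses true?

7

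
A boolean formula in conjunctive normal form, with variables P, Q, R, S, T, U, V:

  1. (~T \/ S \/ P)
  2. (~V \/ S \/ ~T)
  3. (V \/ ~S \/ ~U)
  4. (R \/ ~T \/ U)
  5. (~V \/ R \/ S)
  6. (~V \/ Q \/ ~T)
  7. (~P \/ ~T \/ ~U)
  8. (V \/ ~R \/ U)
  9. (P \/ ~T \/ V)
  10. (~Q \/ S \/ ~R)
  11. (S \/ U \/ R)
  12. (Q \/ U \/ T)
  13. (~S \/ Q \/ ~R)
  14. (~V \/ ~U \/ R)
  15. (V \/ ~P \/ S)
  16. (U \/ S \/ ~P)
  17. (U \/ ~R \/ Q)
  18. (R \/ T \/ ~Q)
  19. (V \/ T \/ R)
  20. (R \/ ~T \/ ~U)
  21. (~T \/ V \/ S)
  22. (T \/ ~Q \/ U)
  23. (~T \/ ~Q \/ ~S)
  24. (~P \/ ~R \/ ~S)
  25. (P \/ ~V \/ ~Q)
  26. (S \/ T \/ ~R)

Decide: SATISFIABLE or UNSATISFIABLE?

UNSATISFIABLE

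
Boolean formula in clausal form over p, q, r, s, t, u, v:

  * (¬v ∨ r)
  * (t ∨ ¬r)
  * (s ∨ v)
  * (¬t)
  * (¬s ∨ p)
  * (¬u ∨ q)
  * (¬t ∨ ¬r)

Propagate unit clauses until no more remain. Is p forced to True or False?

True

Unit clause (¬t) sets t = False.
In (¬r ∨ t), t is now false; ¬r must hold, so r = False.
(r ∨ ¬v): since r = False, the clause reduces to (¬v). v = False.
(v ∨ s): since v = False, the clause reduces to (s). s = True.
From (p ∨ ¬s) and s = True: p = True.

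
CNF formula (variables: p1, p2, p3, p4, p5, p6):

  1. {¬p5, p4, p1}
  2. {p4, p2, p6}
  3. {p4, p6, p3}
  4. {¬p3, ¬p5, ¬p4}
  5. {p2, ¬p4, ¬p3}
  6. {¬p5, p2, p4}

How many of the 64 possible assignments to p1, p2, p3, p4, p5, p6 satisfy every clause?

33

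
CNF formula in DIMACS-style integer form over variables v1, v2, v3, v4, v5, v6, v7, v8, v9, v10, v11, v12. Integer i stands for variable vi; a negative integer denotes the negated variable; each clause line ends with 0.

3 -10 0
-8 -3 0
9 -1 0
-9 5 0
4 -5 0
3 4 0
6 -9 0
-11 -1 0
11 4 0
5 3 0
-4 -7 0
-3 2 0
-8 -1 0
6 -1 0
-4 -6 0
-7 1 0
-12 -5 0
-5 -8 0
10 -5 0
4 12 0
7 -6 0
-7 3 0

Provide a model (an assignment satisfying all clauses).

v2 occurs only positively in the remaining clauses — set v2 = True.
v8 occurs only negated in the remaining clauses — set v8 = False.
Try v1 = False.
  then v7 is forced to False.
  then v6 is forced to False.
  then v9 is forced to False.
The remaining clauses are satisfied by v3 = True, v4 = True, v5 = True, v10 = True, v11 = True, v12 = False.
Every clause has at least one true literal under this assignment.

v1=False, v2=True, v3=True, v4=True, v5=True, v6=False, v7=False, v8=False, v9=False, v10=True, v11=True, v12=False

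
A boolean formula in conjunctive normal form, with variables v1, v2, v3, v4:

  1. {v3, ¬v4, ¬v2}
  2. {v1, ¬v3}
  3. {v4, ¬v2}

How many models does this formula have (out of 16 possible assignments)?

7

Satisfying assignments:
  v1=0 v2=0 v3=0 v4=0
  v1=0 v2=0 v3=0 v4=1
  v1=1 v2=0 v3=0 v4=0
  v1=1 v2=0 v3=0 v4=1
  v1=1 v2=0 v3=1 v4=0
  v1=1 v2=0 v3=1 v4=1
  v1=1 v2=1 v3=1 v4=1
That's 7 in total.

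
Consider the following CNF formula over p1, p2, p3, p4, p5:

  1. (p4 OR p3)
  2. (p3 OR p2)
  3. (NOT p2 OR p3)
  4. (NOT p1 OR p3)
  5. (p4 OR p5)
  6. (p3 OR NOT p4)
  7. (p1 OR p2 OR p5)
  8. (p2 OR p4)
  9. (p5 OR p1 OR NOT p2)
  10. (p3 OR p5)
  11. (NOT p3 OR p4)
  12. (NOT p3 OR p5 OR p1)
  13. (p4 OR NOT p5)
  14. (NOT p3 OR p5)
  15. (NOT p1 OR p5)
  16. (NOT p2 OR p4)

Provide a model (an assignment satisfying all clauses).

p1 = False  p2 = True  p3 = True  p4 = True  p5 = True

Check each clause:
  1. (p3 OR p4) — p3 is true.
  2. (p3 OR p2) — p2 is true.
  3. (NOT p2 OR p3) — p3 is true.
  4. (NOT p1 OR p3) — p3 is true.
  5. (p5 OR p4) — p4 is true.
  6. (p3 OR NOT p4) — p3 is true.
  7. (p1 OR p5 OR p2) — p2 is true.
  8. (p2 OR p4) — p2 is true.
  9. (p5 OR p1 OR NOT p2) — p5 is true.
  10. (p3 OR p5) — p3 is true.
  11. (NOT p3 OR p4) — p4 is true.
  12. (NOT p3 OR p1 OR p5) — p5 is true.
  13. (NOT p5 OR p4) — p4 is true.
  14. (p5 OR NOT p3) — p5 is true.
  15. (NOT p1 OR p5) — p5 is true.
  16. (NOT p2 OR p4) — p4 is true.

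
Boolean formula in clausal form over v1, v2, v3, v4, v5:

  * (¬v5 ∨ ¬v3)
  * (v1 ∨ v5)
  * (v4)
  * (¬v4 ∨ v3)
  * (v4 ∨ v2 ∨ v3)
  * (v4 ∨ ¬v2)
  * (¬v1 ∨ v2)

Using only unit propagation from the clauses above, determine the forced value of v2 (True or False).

(v4) stands alone — v4 = True.
From (¬v4 ∨ v3) and v4 = True: v3 = True.
(¬v5 ∨ ¬v3): since v3 = True, the clause reduces to (¬v5). v5 = False.
(v5 ∨ v1): since v5 = False, the clause reduces to (v1). v1 = True.
In (¬v1 ∨ v2), ¬v1 is now false; v2 must hold, so v2 = True.

True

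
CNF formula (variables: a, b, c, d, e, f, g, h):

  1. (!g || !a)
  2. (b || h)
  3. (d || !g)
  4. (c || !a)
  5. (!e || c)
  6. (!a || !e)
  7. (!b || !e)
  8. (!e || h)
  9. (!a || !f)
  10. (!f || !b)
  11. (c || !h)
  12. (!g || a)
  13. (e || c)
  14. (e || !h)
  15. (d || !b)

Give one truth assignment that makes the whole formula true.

a = False, b = False, c = True, d = True, e = True, f = False, g = False, h = True

Pure literal: c appears only positively; assign c = True.
d occurs only positively in the remaining clauses — set d = True.
Try a = False.
  then g is forced to False.
Set b = False and propagate.
  then h is forced to True.
  then e is forced to True.
f is now unconstrained; take f = False.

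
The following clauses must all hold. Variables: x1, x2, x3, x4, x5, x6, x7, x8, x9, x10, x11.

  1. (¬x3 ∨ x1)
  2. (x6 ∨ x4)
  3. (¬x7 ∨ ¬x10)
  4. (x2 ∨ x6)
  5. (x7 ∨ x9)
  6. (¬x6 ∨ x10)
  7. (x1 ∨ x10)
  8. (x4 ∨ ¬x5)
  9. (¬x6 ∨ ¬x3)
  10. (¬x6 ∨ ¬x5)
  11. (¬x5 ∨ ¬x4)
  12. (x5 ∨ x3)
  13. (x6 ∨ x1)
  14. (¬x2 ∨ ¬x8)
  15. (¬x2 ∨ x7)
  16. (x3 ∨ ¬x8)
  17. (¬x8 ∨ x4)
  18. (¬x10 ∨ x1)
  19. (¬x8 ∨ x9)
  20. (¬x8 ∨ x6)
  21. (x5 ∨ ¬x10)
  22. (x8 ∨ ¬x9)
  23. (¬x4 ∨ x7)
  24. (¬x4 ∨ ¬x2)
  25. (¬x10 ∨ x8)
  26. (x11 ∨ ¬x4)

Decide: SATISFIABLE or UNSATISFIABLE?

UNSATISFIABLE

x4 = True:
  propagation gives x5=False, x3=True, x1=True, x6=False; an empty clause results — contradiction.
x4 = False:
  propagation gives x6=True, x10=True, x7=False, x9=True; an empty clause results — contradiction.
Every branch closes, so no satisfying assignment exists.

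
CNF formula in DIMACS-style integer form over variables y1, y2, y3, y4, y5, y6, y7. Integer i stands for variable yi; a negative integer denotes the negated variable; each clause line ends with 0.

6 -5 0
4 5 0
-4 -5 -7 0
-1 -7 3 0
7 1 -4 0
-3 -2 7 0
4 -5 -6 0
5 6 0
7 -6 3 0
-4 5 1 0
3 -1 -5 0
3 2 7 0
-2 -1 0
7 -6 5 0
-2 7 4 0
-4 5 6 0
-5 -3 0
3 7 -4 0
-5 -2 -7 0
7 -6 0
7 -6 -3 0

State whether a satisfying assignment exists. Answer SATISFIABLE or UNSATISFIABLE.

Try y1 = True.
  then y2 is forced to False.
Try y3 = True.
  then y5 is forced to False.
  then y4 is forced to True.
  then y6 is forced to True.
  then y7 is forced to True.
Every clause has at least one true literal under this assignment.
So y1=True, y2=False, y3=True, y4=True, y5=False, y6=True, y7=True is a satisfying assignment.

SATISFIABLE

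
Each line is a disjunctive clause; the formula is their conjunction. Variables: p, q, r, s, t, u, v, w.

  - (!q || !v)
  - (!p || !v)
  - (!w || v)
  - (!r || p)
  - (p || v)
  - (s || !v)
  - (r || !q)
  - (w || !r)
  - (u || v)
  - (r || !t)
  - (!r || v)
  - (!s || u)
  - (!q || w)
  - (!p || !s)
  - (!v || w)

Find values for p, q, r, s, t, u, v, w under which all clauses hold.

p=True, q=False, r=False, s=False, t=False, u=True, v=False, w=False

Check each clause:
  1. (!q || !v) — !v is true.
  2. (!p || !v) — !v is true.
  3. (!w || v) — !w is true.
  4. (p || !r) — p is true.
  5. (v || p) — p is true.
  6. (s || !v) — !v is true.
  7. (!q || r) — !q is true.
  8. (w || !r) — !r is true.
  9. (u || v) — u is true.
  10. (r || !t) — !t is true.
  11. (!r || v) — !r is true.
  12. (!s || u) — !s is true.
  13. (w || !q) — !q is true.
  14. (!s || !p) — !s is true.
  15. (!v || w) — !v is true.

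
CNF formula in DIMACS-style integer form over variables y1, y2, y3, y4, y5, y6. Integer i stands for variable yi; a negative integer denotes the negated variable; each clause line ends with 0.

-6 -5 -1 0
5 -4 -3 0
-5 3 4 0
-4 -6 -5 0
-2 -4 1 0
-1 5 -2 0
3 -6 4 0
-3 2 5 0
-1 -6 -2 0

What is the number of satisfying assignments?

21

Split on y5, then y4.
  y5=1, y4=1: y3 free; 3 ways for (y1,y2,y6) × 2^1 = 6.
  y5=1, y4=0: y2 free; 3 ways for (y1,y3,y6) × 2^1 = 6.
  y5=0, y4=1: remaining (y1,y2,y3,y6) ∈ {(0,0,0,0); (0,0,0,1); (1,0,0,0); (1,0,0,1)} — 4.
  y5=0, y4=0: 5 of the 16 assignments to (y1,y2,y3,y6) work.
Total: 6 + 6 + 4 + 5 = 21.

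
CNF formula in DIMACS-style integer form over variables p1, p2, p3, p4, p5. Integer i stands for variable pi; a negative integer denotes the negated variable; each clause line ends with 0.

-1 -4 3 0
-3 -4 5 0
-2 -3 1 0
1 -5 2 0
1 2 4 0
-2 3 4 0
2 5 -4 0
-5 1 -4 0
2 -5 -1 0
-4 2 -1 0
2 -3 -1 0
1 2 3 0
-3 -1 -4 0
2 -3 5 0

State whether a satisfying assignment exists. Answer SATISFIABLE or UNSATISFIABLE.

Set p1 = True and propagate.
The remaining clauses are satisfied by p2 = False, p3 = False, p4 = False, p5 = False.
So p1=T, p2=F, p3=F, p4=F, p5=F is a satisfying assignment.

SATISFIABLE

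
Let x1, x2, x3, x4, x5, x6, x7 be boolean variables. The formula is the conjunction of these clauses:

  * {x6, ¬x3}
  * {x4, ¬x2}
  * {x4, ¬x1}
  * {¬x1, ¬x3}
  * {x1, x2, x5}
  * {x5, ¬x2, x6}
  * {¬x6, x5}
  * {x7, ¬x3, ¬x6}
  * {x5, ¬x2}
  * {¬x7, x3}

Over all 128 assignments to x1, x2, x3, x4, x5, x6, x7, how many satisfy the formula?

14

Case analysis on x2 and x3:
  x2=1, x3=1: remaining (x1,x4,x5,x6,x7) ∈ {(0,1,1,1,1)} — 1.
  x2=1, x3=0: remaining (x1,x4,x5,x6,x7) ∈ {(0,1,1,0,0); (0,1,1,1,0); (1,1,1,0,0); (1,1,1,1,0)} — 4.
  x2=0, x3=1: remaining (x1,x4,x5,x6,x7) ∈ {(0,0,1,1,1); (0,1,1,1,1)} — 2.
  x2=0, x3=0: 7 of the 32 assignments to (x1,x4,x5,x6,x7) work.
Total: 1 + 4 + 2 + 7 = 14.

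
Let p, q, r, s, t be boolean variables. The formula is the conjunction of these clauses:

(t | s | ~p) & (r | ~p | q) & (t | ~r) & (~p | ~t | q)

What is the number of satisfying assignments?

Case analysis on p and t:
  p=T, t=T: remaining (q,r,s) ∈ {(T,F,F); (T,F,T); (T,T,F); (T,T,T)} — 4.
  p=T, t=F: remaining (q,r,s) ∈ {(T,F,T)} — 1.
  p=F, t=T: q, r, s free → 2^3 = 8.
  p=F, t=F: remaining (q,r,s) ∈ {(F,F,F); (F,F,T); (T,F,F); (T,F,T)} — 4.
Total: 4 + 1 + 8 + 4 = 17.

17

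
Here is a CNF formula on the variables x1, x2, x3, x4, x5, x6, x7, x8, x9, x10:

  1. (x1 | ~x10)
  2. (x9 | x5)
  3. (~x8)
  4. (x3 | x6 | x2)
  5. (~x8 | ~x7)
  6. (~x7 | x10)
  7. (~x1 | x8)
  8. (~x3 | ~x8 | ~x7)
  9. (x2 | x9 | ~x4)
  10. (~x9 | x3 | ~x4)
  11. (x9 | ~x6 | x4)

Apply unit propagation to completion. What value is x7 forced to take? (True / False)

(~x8) stands alone — x8 = False.
(x8 | ~x1) with x8 = False leaves only ~x1, so x1 = False.
In (x1 | ~x10), x1 is now false; ~x10 must hold, so x10 = False.
(~x7 | x10) with x10 = False leaves only ~x7, so x7 = False.

False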